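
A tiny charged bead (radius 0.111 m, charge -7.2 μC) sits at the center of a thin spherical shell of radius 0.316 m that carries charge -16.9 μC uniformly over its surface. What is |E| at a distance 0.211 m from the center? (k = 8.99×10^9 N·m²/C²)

By spherical symmetry E is radial; choose a Gaussian sphere of radius r = 0.211 m (between the bodies, 0.111 m < r < 0.316 m).
Only the inner charge is enclosed; the outer shell contributes nothing inside itself. Q_enc = -7.2 μC = -7.20e-6 C.
Gauss's law: E·4πr² = Q_enc/ε₀.
E = k|Q_enc|/r² = (8.99×10^9)(7.20e-6)/(0.211)² = 1.45×10^6 N/C.

E = 1.45e6 N/C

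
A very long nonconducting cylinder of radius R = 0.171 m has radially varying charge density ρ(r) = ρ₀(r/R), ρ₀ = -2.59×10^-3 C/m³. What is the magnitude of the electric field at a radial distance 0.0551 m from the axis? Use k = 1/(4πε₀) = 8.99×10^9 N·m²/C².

Choose a coaxial cylinder of radius r = 0.0551 m (arbitrary length L) as the Gaussian surface (r < R).
Integrating ρ over the cross-section to radius r: λ_enc = (2πρ₀/R) ∫₀^r r'^2 dr' = 2πρ₀ r^3/(3·R) = -5.307×10^-6 C/m.
By Gauss's law (flux through the curved wall only), E·2πrL = λ_enc L/ε₀.
E = 2k|λ_enc|/r = 2(8.99×10^9)(5.307×10^-6)/(0.0551) = 1.73×10^6 N/C.

|E| = 1.73×10^6 N/C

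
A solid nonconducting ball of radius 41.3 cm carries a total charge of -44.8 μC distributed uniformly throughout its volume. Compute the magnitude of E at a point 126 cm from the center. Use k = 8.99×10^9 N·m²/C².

E = 2.54e5 N/C

Symmetry ⇒ E = E(r) r̂. Gaussian sphere of radius r = 126 cm (r > R, so the entire charge is enclosed).
Q_enc = -44.8 μC = -4.48e-5 C.
Applying ∮E·dA = Q_enc/ε₀ with Φ = E(4πr²):
E = k|Q_enc|/r² = (8.99×10^9)(4.48e-5)/(1.26)² = 2.54×10^5 N/C.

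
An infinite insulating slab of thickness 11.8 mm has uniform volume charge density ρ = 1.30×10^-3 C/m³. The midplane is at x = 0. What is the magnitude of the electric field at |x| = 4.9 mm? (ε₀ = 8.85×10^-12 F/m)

|E| = 7.20×10^5 N/C

By symmetry E is perpendicular to the slab. A Gaussian pillbox from −4.9 mm to +4.9 mm (face area A) lies entirely within the slab.
Q_enc = ρ·(2x)·A and flux = 2EA, so 2EA = 2ρxA/ε₀ ⇒ E = |ρ|x/ε₀.
E = (1.30×10^-3)(0.0049)/(8.85×10^-12) = 7.20×10^5 N/C.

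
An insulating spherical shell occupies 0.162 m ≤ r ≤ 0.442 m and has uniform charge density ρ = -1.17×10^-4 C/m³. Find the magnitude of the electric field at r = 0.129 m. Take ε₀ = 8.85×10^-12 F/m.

By spherical symmetry E is radial; choose a Gaussian sphere of radius r = 0.129 m (r < 0.162 m, inside the empty cavity).
Q_enc = 0 (all charge lies at larger r); Gauss's law gives E = 0.

E = 0 (no enclosed charge)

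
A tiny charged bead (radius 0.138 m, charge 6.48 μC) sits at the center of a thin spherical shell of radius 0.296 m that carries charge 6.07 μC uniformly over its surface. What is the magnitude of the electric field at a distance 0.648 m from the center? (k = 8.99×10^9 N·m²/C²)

Use a concentric Gaussian sphere at r = 0.648 m (r > 0.296 m, enclosing both).
Q_enc = (6.48 μC) + (6.07 μC) = 1.255×10^-5 C.
Since E is radial and uniform over the Gaussian sphere, Φ = E·4πr² = Q_enc/ε₀.
E = k|Q_enc|/r² = (8.99×10^9)(1.255×10^-5)/(0.648)² = 2.69×10^5 N/C.

E = 2.69×10^5 V/m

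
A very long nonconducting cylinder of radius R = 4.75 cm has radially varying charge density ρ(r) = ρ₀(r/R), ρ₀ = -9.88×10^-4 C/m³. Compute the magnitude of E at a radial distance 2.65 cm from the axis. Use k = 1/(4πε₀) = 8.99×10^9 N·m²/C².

|E| = 5.50×10^5 N/C

Choose a coaxial cylinder of radius r = 2.65 cm (arbitrary length L) as the Gaussian surface (r < R).
λ_enc = ∫₀^r ρ(r')·2πr' dr' = (2πρ₀/R)·r^3/3 = -8.107e-7 C/m.
Applying ∮E·dA = Q_enc/ε₀ with the end caps contributing no flux:
E = 2k|λ_enc|/r = 2(8.99×10^9)(8.107e-7)/(0.0265) = 5.50×10^5 N/C.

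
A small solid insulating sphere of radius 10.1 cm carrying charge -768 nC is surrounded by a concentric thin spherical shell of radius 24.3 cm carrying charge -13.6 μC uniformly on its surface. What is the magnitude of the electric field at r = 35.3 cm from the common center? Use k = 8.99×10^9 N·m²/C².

Symmetry ⇒ E = E(r) r̂. Gaussian sphere of radius r = 35.3 cm (r > 24.3 cm, enclosing both).
Q_enc = (-768 nC) + (-13.6 μC) = -1.437×10^-5 C.
Applying ∮E·dA = Q_enc/ε₀ with Φ = E(4πr²):
E = k|Q_enc|/r² = (8.99×10^9)(1.437e-5)/(0.353)² = 1.04×10^6 N/C.

|E| = 1.04×10^6 N/C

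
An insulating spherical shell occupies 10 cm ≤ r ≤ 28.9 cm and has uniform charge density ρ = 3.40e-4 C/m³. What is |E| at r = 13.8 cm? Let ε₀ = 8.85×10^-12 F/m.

Use a concentric Gaussian sphere at r = 13.8 cm (within the shell material, 10 cm < r < 28.9 cm).
Only the shell between 10 cm and r is enclosed: Q_enc = ρ·(4π/3)(r³ − a³) = (3.40×10^-4)·(4π/3)·((0.138)³ − (0.1)³) = 2.319×10^-6 C.
Applying ∮E·dA = Q_enc/ε₀ with Φ = E(4πr²):
E = |Q_enc|/(4πε₀r²) = (2.319×10^-6)/(4π·8.85×10^-12·(0.138)²) = 1.09×10^6 N/C.

E ≈ 1.09×10^6 N/C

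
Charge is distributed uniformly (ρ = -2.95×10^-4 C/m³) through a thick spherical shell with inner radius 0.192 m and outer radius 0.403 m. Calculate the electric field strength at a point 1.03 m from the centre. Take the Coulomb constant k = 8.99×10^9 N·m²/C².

6.11×10^5 N/C

Use a concentric Gaussian sphere at r = 1.03 m (r > 0.403 m, enclosing the whole shell).
Q_enc = ρ·(4π/3)(b³ − a³) = (-2.95e-4)·(4π/3)·((0.403)³ − (0.192)³) = -7.213e-5 C.
Gauss's law: E·4πr² = Q_enc/ε₀.
E = k|Q_enc|/r² = (8.99×10^9)(7.213×10^-5)/(1.03)² = 6.11e5 N/C.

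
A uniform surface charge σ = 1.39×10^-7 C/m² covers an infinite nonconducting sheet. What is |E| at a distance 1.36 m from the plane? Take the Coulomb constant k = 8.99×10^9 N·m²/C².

|E| = 7.85×10^3 V/m

The symmetry is planar: E is normal to the sheet and the same magnitude on both sides. Take a pillbox straddling the sheet with end-cap area A.
Only the two end caps contribute flux: Φ = 2EA. With Q_enc = σA, Gauss's law gives E = |σ|/(2ε₀).
E = 2πk|σ| = 2π(8.99×10^9)(1.39×10^-7) = 7.85×10^3 N/C.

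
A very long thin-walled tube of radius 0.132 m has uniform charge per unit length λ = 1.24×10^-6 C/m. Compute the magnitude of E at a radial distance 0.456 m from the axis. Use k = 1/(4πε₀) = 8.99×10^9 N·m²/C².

Coaxial Gaussian cylinder, radius r = 0.456 m, length L (r > 0.132 m).
The full line charge is enclosed: λ_enc = 1.24e-6 C/m.
Applying ∮E·dA = Q_enc/ε₀ with the end caps contributing no flux:
E = 2k|λ_enc|/r = 2(8.99×10^9)(1.24e-6)/(0.456) = 4.89×10^4 N/C.

E = 4.89e4 V/m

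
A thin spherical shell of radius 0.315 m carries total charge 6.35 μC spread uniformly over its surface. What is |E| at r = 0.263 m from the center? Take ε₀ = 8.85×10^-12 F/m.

Symmetry ⇒ E = E(r) r̂. Gaussian sphere of radius r = 0.263 m (inside the shell, r < 0.315 m).
All the charge is outside the Gaussian surface: Q_enc = 0, hence E = 0 everywhere inside the shell.

E = 0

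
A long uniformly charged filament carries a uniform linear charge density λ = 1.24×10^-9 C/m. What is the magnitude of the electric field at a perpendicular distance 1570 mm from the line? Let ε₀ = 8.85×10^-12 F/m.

By cylindrical symmetry E is radial; use a coaxial Gaussian cylinder of radius 1570 mm and length L.
Q_enc = λL, so λ_enc = 1.24e-9 C/m.
Applying ∮E·dA = Q_enc/ε₀ with the end caps contributing no flux:
E = |λ_enc|/(2πε₀r) = (1.24×10^-9)/(2π·8.85×10^-12·1.57) = 14.2 N/C.

14.2 N/C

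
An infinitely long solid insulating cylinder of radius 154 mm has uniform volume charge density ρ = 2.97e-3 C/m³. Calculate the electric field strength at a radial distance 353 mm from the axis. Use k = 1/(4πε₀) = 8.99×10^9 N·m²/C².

|E| ≈ 1.13×10^7 V/m

By cylindrical symmetry E is radial; use a coaxial Gaussian cylinder of radius 353 mm and length L (r > 154 mm, full cross-section enclosed).
λ_enc = ρ·πR² = (2.97×10^-3)π(0.154)² = 2.213×10^-4 C/m.
Since E is radial and uniform over the curved surface, Φ = E·2πrL = Q_enc/ε₀ = λ_enc L/ε₀.
E = 2k|λ_enc|/r = 2(8.99×10^9)(2.213e-4)/(0.353) = 1.13e7 N/C.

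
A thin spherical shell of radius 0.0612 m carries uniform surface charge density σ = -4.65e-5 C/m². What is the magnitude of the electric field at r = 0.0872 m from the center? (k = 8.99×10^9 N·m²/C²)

2.59×10^6 N/C

Symmetry ⇒ E = E(r) r̂. Gaussian sphere of radius r = 0.0872 m (r > 0.0612 m).
The entire shell is enclosed: Q_enc = σ·4πR² = (-4.65×10^-5)·4π·(0.0612)² = -2.189×10^-6 C.
Gauss's law: E·4πr² = Q_enc/ε₀.
E = k|Q_enc|/r² = (8.99×10^9)(2.189e-6)/(0.0872)² = 2.59×10^6 N/C.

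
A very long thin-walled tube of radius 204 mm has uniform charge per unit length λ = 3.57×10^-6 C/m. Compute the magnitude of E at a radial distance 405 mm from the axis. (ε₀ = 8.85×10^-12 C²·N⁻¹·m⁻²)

Coaxial Gaussian cylinder, radius r = 405 mm, length L (r > 204 mm).
The full line charge is enclosed: λ_enc = 3.57e-6 C/m.
By Gauss's law (flux through the curved wall only), E·2πrL = λ_enc L/ε₀.
E = |λ_enc|/(2πε₀r) = (3.57×10^-6)/(2π·8.85×10^-12·0.405) = 1.59×10^5 N/C.

E ≈ 1.59×10^5 V/m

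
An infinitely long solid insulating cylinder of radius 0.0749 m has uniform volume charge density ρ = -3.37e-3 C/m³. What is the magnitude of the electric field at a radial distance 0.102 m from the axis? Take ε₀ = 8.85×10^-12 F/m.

Take a coaxial cylindrical Gaussian surface of radius r = 0.102 m and length L (r > 0.0749 m, full cross-section enclosed).
λ_enc = ρ·πR² = (-3.37×10^-3)π(0.0749)² = -5.939×10^-5 C/m.
Applying ∮E·dA = Q_enc/ε₀ with the end caps contributing no flux:
E = |λ_enc|/(2πε₀r) = (5.939×10^-5)/(2π·8.85×10^-12·0.102) = 1.05×10^7 N/C.

E = 1.05e7 V/m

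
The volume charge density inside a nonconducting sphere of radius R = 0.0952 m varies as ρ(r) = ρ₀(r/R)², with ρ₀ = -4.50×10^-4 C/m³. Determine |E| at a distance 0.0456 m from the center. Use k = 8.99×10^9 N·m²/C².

By spherical symmetry E is radial; choose a Gaussian sphere of radius r = 0.0456 m (r < R).
Q_enc = ∫₀^r ρ(r')·4πr'² dr' = (4πρ₀/R²) ∫₀^r r'^4 dr' = 4πρ₀ r^5/(5·R²) = -2.46×10^-8 C.
By Gauss's law, ∮E·dA = E·4πr² = Q_enc/ε₀.
E = k|Q_enc|/r² = (8.99×10^9)(2.46×10^-8)/(0.0456)² = 1.06e5 N/C.

E ≈ 1.06×10^5 N/C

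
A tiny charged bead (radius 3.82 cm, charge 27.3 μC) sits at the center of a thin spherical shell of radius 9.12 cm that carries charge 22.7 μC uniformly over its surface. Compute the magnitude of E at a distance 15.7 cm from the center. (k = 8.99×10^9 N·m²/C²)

E ≈ 1.82×10^7 N/C

Use a concentric Gaussian sphere at r = 15.7 cm (r > 9.12 cm, enclosing both).
Q_enc = (27.3 μC) + (22.7 μC) = 5.00×10^-5 C.
Since E is radial and uniform over the Gaussian sphere, Φ = E·4πr² = Q_enc/ε₀.
E = k|Q_enc|/r² = (8.99×10^9)(5.00×10^-5)/(0.157)² = 1.82×10^7 N/C.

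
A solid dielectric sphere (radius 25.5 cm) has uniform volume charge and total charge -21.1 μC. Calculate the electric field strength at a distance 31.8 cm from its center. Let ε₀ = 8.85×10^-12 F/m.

|E| = 1.88×10^6 V/m

Use a concentric Gaussian sphere at r = 31.8 cm (r > R, so the entire charge is enclosed).
Q_enc = -21.1 μC = -2.11e-5 C.
Applying ∮E·dA = Q_enc/ε₀ with Φ = E(4πr²):
E = |Q_enc|/(4πε₀r²) = (2.11×10^-5)/(4π·8.85×10^-12·(0.318)²) = 1.88×10^6 N/C.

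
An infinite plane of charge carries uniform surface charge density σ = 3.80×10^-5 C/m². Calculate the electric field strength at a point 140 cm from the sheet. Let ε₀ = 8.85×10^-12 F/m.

|E| = 2.15e6 V/m

The symmetry is planar: E is normal to the sheet and the same magnitude on both sides. Take a pillbox straddling the sheet with end-cap area A.
Only the two end caps contribute flux: Φ = 2EA. With Q_enc = σA, Gauss's law gives E = |σ|/(2ε₀).
E = |σ|/(2ε₀) = (3.80e-5)/(2·8.85×10^-12) = 2.15×10^6 N/C.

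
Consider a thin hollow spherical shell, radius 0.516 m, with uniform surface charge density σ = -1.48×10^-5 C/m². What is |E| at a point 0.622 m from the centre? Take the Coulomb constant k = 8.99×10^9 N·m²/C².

|E| ≈ 1.15e6 V/m

Take a concentric spherical Gaussian surface of radius r = 0.622 m (r > 0.516 m).
The entire shell is enclosed: Q_enc = σ·4πR² = (-1.48×10^-5)·4π·(0.516)² = -4.952e-5 C.
Since E is radial and uniform over the Gaussian sphere, Φ = E·4πr² = Q_enc/ε₀.
E = k|Q_enc|/r² = (8.99×10^9)(4.952×10^-5)/(0.622)² = 1.15e6 N/C.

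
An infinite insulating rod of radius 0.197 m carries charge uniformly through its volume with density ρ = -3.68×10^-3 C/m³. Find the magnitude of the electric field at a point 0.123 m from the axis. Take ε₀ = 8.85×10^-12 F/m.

Coaxial Gaussian cylinder, radius r = 0.123 m, length L (r < R).
Charge inside radius r per length L is ρ·πr²·L, so λ_enc = ρπr² = -1.749×10^-4 C/m.
By Gauss's law (flux through the curved wall only), E·2πrL = λ_enc L/ε₀.
E = |λ_enc|/(2πε₀r) = (1.749×10^-4)/(2π·8.85×10^-12·0.123) = 2.56e7 N/C.

2.56×10^7 V/m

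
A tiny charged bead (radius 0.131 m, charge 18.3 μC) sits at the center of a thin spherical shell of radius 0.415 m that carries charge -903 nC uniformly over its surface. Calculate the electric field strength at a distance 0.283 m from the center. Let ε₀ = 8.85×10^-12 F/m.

Symmetry ⇒ E = E(r) r̂. Gaussian sphere of radius r = 0.283 m (between the bodies, 0.131 m < r < 0.415 m).
Only the inner charge is enclosed; the outer shell contributes nothing inside itself. Q_enc = 18.3 μC = 1.83×10^-5 C.
By Gauss's law, ∮E·dA = E·4πr² = Q_enc/ε₀.
E = |Q_enc|/(4πε₀r²) = (1.83e-5)/(4π·8.85×10^-12·(0.283)²) = 2.05×10^6 N/C.

E = 2.05e6 N/C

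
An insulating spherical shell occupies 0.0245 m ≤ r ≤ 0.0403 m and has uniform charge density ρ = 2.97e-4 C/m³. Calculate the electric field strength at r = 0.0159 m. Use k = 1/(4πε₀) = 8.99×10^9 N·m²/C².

|E| = 0 N/C

Take a concentric spherical Gaussian surface of radius r = 0.0159 m (r < 0.0245 m, inside the empty cavity).
No charge is enclosed, so by Gauss's law E·4πr² = 0 ⇒ E = 0.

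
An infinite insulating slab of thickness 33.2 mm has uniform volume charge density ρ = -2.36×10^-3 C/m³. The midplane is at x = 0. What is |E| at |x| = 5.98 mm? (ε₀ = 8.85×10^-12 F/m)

By symmetry E is perpendicular to the slab. A Gaussian pillbox from −5.98 mm to +5.98 mm (face area A) lies entirely within the slab.
Q_enc = ρ·(2x)·A and flux = 2EA, so 2EA = 2ρxA/ε₀ ⇒ E = |ρ|x/ε₀.
E = (2.36×10^-3)(0.00598)/(8.85×10^-12) = 1.59×10^6 N/C.

|E| ≈ 1.59×10^6 V/m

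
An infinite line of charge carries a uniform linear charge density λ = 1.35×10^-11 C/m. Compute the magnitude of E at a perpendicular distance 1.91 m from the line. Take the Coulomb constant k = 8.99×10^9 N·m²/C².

By cylindrical symmetry E is radial; use a coaxial Gaussian cylinder of radius 1.91 m and length L.
Q_enc = λL, so λ_enc = 1.35e-11 C/m.
By Gauss's law (flux through the curved wall only), E·2πrL = λ_enc L/ε₀.
E = 2k|λ_enc|/r = 2(8.99×10^9)(1.35e-11)/(1.91) = 0.127 N/C.

E ≈ 0.127 N/C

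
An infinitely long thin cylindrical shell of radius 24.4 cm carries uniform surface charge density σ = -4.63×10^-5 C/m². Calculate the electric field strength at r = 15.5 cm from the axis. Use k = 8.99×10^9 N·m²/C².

Coaxial Gaussian cylinder, radius r = 15.5 cm, length L (r < 24.4 cm, inside the shell).
No charge is enclosed, so Gauss's law gives E·2πrL = 0 ⇒ E = 0.

E = 0 (no enclosed charge)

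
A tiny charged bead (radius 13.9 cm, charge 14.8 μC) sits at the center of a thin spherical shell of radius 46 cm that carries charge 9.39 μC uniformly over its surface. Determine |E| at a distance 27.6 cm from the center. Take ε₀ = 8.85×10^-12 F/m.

By spherical symmetry E is radial; choose a Gaussian sphere of radius r = 27.6 cm (between the bodies, 13.9 cm < r < 46 cm).
The shell at 46 cm lies outside the Gaussian surface, so Q_enc = 14.8 μC = 1.48×10^-5 C.
Gauss's law: E·4πr² = Q_enc/ε₀.
E = |Q_enc|/(4πε₀r²) = (1.48×10^-5)/(4π·8.85×10^-12·(0.276)²) = 1.75e6 N/C.

|E| = 1.75×10^6 V/m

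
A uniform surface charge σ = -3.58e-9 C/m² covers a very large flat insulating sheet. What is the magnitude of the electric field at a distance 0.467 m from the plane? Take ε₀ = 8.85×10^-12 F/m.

The symmetry is planar: E is normal to the sheet and the same magnitude on both sides. Take a pillbox straddling the sheet with end-cap area A.
Only the two end caps contribute flux: Φ = 2EA. With Q_enc = σA, Gauss's law gives E = |σ|/(2ε₀).
E = |σ|/(2ε₀) = (3.58e-9)/(2·8.85×10^-12) = 202 N/C.

|E| = 202 N/C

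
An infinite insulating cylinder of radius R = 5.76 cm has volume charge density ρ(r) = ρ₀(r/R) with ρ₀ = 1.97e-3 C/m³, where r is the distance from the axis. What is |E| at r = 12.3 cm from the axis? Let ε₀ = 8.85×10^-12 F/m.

Coaxial Gaussian cylinder, radius r = 12.3 cm, length L (r > R, full charge per length enclosed).
λ_enc = 2π ∫₀^R ρ₀(r'/R)^1 r' dr' = 2πρ₀R²/3 = 1.369e-5 C/m.
Applying ∮E·dA = Q_enc/ε₀ with the end caps contributing no flux:
E = |λ_enc|/(2πε₀r) = (1.369e-5)/(2π·8.85×10^-12·0.123) = 2.00×10^6 N/C.

2.00×10^6 N/C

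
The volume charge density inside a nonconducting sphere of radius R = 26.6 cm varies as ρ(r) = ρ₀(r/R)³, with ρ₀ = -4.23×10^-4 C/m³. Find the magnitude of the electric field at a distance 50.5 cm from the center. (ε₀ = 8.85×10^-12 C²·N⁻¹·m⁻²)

|E| = 5.88×10^5 V/m

By spherical symmetry E is radial; choose a Gaussian sphere of radius r = 50.5 cm (r > R, all charge enclosed).
Q_enc = 4π ∫₀^R ρ₀(r'/R)^3 r'² dr' = 4πρ₀R³/6 = -1.667e-5 C.
By Gauss's law, ∮E·dA = E·4πr² = Q_enc/ε₀.
E = |Q_enc|/(4πε₀r²) = (1.667×10^-5)/(4π·8.85×10^-12·(0.505)²) = 5.88×10^5 N/C.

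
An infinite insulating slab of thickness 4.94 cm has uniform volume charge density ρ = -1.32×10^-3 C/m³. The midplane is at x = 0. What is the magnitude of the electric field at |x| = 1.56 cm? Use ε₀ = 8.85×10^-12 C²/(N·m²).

By symmetry E is perpendicular to the slab. A Gaussian pillbox from −1.56 cm to +1.56 cm (face area A) lies entirely within the slab.
Q_enc = ρ·(2x)·A and flux = 2EA, so 2EA = 2ρxA/ε₀ ⇒ E = |ρ|x/ε₀.
E = (1.32e-3)(0.0156)/(8.85×10^-12) = 2.33e6 N/C.

E ≈ 2.33×10^6 V/m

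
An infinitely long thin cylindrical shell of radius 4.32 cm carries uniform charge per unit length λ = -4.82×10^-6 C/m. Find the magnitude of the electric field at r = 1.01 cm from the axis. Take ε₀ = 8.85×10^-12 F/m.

E = 0 (no enclosed charge)

Coaxial Gaussian cylinder, radius r = 1.01 cm, length L (r < 4.32 cm, inside the shell).
All the surface charge lies outside this cylinder: Q_enc = 0, hence E = 0.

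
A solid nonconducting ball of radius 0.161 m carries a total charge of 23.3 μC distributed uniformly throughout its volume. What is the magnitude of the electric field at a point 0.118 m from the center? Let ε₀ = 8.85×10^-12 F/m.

E ≈ 5.92×10^6 N/C

Take a concentric spherical Gaussian surface of radius r = 0.118 m (r < R).
Only the charge within r is enclosed: Q_enc = Q·(r/R)³ = (23.3 μC)·(0.118 m/0.161 m)³ = 9.173×10^-6 C.
Applying ∮E·dA = Q_enc/ε₀ with Φ = E(4πr²):
E = |Q_enc|/(4πε₀r²) = (9.173×10^-6)/(4π·8.85×10^-12·(0.118)²) = 5.92×10^6 N/C.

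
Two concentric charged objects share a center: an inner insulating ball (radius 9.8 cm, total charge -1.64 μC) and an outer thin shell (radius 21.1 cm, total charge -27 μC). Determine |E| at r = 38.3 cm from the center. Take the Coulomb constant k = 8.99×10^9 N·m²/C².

1.76×10^6 N/C

Use a concentric Gaussian sphere at r = 38.3 cm (r > 21.1 cm, enclosing both).
Q_enc = (-1.64 μC) + (-27 μC) = -2.864e-5 C.
Applying ∮E·dA = Q_enc/ε₀ with Φ = E(4πr²):
E = k|Q_enc|/r² = (8.99×10^9)(2.864×10^-5)/(0.383)² = 1.76×10^6 N/C.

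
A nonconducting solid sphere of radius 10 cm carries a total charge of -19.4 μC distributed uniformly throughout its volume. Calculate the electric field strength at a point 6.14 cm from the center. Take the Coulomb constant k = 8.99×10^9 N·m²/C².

|E| = 1.07e7 N/C

Take a concentric spherical Gaussian surface of radius r = 6.14 cm (r < R).
For a uniform sphere the enclosed fraction is (r/R)³, so Q_enc = (-19.4 μC)(0.0614/0.1)³ = -4.491×10^-6 C.
By Gauss's law, ∮E·dA = E·4πr² = Q_enc/ε₀.
E = k|Q_enc|/r² = (8.99×10^9)(4.491×10^-6)/(0.0614)² = 1.07×10^7 N/C.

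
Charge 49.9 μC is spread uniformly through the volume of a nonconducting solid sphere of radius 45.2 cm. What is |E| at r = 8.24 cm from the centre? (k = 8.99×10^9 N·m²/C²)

Use a concentric Gaussian sphere at r = 8.24 cm (r < R).
For a uniform sphere the enclosed fraction is (r/R)³, so Q_enc = (49.9 μC)(0.0824/0.452)³ = 3.023×10^-7 C.
Gauss's law: E·4πr² = Q_enc/ε₀.
E = k|Q_enc|/r² = (8.99×10^9)(3.023×10^-7)/(0.0824)² = 4.00×10^5 N/C.

4.00e5 N/C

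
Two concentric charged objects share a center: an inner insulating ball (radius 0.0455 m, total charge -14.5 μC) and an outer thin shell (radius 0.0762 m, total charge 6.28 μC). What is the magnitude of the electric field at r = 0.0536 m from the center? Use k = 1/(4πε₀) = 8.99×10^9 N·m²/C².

Use a concentric Gaussian sphere at r = 0.0536 m (between the bodies, 0.0455 m < r < 0.0762 m).
The shell at 0.0762 m lies outside the Gaussian surface, so Q_enc = -14.5 μC = -1.45×10^-5 C.
By Gauss's law, ∮E·dA = E·4πr² = Q_enc/ε₀.
E = k|Q_enc|/r² = (8.99×10^9)(1.45×10^-5)/(0.0536)² = 4.54e7 N/C.

|E| ≈ 4.54×10^7 N/C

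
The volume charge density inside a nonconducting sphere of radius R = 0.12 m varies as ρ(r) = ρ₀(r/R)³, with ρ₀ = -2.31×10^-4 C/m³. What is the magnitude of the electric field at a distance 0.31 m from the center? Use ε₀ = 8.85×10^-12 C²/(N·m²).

Symmetry ⇒ E = E(r) r̂. Gaussian sphere of radius r = 0.31 m (r > R, all charge enclosed).
Q_enc = 4π ∫₀^R ρ₀(r'/R)^3 r'² dr' = 4πρ₀R³/6 = -8.36×10^-7 C.
By Gauss's law, ∮E·dA = E·4πr² = Q_enc/ε₀.
E = |Q_enc|/(4πε₀r²) = (8.36×10^-7)/(4π·8.85×10^-12·(0.31)²) = 7.82e4 N/C.

E = 7.82×10^4 N/C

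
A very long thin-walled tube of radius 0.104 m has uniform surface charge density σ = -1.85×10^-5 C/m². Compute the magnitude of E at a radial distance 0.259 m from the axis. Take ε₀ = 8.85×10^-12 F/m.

Choose a coaxial cylinder of radius r = 0.259 m (arbitrary length L) as the Gaussian surface (r > 0.104 m).
The whole shell is enclosed: λ_enc = σ·2πR = (-1.85×10^-5)·2π·(0.104) = -1.209×10^-5 C/m.
By Gauss's law (flux through the curved wall only), E·2πrL = λ_enc L/ε₀.
E = |λ_enc|/(2πε₀r) = (1.209×10^-5)/(2π·8.85×10^-12·0.259) = 8.39×10^5 N/C.

|E| ≈ 8.39×10^5 N/C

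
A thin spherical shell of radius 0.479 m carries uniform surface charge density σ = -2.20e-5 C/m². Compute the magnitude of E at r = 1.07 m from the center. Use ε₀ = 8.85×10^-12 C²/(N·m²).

|E| ≈ 4.98e5 V/m

By spherical symmetry E is radial; choose a Gaussian sphere of radius r = 1.07 m (r > 0.479 m).
The entire shell is enclosed: Q_enc = σ·4πR² = (-2.20e-5)·4π·(0.479)² = -6.343×10^-5 C.
Applying ∮E·dA = Q_enc/ε₀ with Φ = E(4πr²):
E = |Q_enc|/(4πε₀r²) = (6.343e-5)/(4π·8.85×10^-12·(1.07)²) = 4.98e5 N/C.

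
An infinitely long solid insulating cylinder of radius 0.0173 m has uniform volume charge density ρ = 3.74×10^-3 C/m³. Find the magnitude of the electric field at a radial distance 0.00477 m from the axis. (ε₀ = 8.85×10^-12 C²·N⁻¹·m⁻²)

Coaxial Gaussian cylinder, radius r = 0.00477 m, length L (r < R).
Charge inside radius r per length L is ρ·πr²·L, so λ_enc = ρπr² = 2.673e-7 C/m.
Applying ∮E·dA = Q_enc/ε₀ with the end caps contributing no flux:
E = |λ_enc|/(2πε₀r) = (2.673×10^-7)/(2π·8.85×10^-12·0.00477) = 1.01×10^6 N/C.

E ≈ 1.01×10^6 N/C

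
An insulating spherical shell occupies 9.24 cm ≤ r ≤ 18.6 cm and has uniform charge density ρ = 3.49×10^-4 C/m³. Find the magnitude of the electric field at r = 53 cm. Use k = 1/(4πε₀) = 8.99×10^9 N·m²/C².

E = 2.64×10^5 V/m

Use a concentric Gaussian sphere at r = 53 cm (r > 18.6 cm, enclosing the whole shell).
Q_enc = ρ·(4π/3)(b³ − a³) = (3.49×10^-4)·(4π/3)·((0.186)³ − (0.0924)³) = 8.254×10^-6 C.
By Gauss's law, ∮E·dA = E·4πr² = Q_enc/ε₀.
E = k|Q_enc|/r² = (8.99×10^9)(8.254×10^-6)/(0.53)² = 2.64×10^5 N/C.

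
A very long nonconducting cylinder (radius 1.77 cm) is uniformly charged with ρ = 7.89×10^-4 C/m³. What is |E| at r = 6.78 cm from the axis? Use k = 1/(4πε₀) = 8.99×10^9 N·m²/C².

Take a coaxial cylindrical Gaussian surface of radius r = 6.78 cm and length L (r > 1.77 cm, full cross-section enclosed).
λ_enc = ρ·πR² = (7.89×10^-4)π(0.0177)² = 7.766×10^-7 C/m.
By Gauss's law (flux through the curved wall only), E·2πrL = λ_enc L/ε₀.
E = 2k|λ_enc|/r = 2(8.99×10^9)(7.766×10^-7)/(0.0678) = 2.06×10^5 N/C.

E = 2.06×10^5 V/m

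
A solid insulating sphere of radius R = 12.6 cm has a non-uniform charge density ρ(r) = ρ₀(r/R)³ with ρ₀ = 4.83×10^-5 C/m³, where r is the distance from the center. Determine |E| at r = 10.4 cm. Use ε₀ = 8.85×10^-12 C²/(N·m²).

By spherical symmetry E is radial; choose a Gaussian sphere of radius r = 10.4 cm (r < R).
Q_enc = ∫₀^r ρ(r')·4πr'² dr' = (4πρ₀/R³) ∫₀^r r'^5 dr' = 4πρ₀ r^6/(6·R³) = 6.399×10^-8 C.
Applying ∮E·dA = Q_enc/ε₀ with Φ = E(4πr²):
E = |Q_enc|/(4πε₀r²) = (6.399×10^-8)/(4π·8.85×10^-12·(0.104)²) = 5.32e4 N/C.

E ≈ 5.32×10^4 N/C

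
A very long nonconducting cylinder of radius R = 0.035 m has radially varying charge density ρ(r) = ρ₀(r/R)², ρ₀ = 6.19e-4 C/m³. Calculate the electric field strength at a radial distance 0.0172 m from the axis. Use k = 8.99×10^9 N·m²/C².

Coaxial Gaussian cylinder, radius r = 0.0172 m, length L (r < R).
Integrating ρ over the cross-section to radius r: λ_enc = (2πρ₀/R²) ∫₀^r r'^3 dr' = 2πρ₀ r^4/(4·R²) = 6.947×10^-8 C/m.
Gauss's law: E·2πrL = λ_enc L/ε₀.
E = 2k|λ_enc|/r = 2(8.99×10^9)(6.947×10^-8)/(0.0172) = 7.26e4 N/C.

E = 7.26×10^4 N/C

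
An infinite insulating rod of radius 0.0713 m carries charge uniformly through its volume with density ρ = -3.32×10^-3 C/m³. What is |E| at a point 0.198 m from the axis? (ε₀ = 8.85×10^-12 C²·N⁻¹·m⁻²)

E ≈ 4.82×10^6 N/C

Choose a coaxial cylinder of radius r = 0.198 m (arbitrary length L) as the Gaussian surface (r > 0.0713 m, full cross-section enclosed).
λ_enc = ρ·πR² = (-3.32×10^-3)π(0.0713)² = -5.302×10^-5 C/m.
By Gauss's law (flux through the curved wall only), E·2πrL = λ_enc L/ε₀.
E = |λ_enc|/(2πε₀r) = (5.302e-5)/(2π·8.85×10^-12·0.198) = 4.82×10^6 N/C.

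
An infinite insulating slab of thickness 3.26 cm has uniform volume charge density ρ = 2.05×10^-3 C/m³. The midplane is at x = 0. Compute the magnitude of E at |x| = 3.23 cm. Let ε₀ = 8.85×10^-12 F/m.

The point |x| = 3.23 cm lies outside the slab (half-thickness 0.0163 m). A symmetric pillbox spanning the full slab encloses Q_enc = ρ·d·A.
Flux = 2EA ⇒ E = |ρ|d/(2ε₀), independent of distance outside.
E = (2.05×10^-3)(0.0326)/(2·8.85×10^-12) = 3.78×10^6 N/C.

E ≈ 3.78e6 N/C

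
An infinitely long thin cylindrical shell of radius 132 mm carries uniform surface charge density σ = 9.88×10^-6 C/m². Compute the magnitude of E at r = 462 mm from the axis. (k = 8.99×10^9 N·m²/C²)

Take a coaxial cylindrical Gaussian surface of radius r = 462 mm and length L (r > 132 mm).
The whole shell is enclosed: λ_enc = σ·2πR = (9.88e-6)·2π·(0.132) = 8.194e-6 C/m.
Applying ∮E·dA = Q_enc/ε₀ with the end caps contributing no flux:
E = 2k|λ_enc|/r = 2(8.99×10^9)(8.194e-6)/(0.462) = 3.19×10^5 N/C.

|E| ≈ 3.19e5 N/C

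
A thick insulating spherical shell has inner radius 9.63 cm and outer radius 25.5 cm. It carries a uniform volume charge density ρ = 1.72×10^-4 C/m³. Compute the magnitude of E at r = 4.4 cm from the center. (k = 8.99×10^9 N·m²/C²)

Symmetry ⇒ E = E(r) r̂. Gaussian sphere of radius r = 4.4 cm (r < 9.63 cm, inside the empty cavity).
No charge is enclosed, so by Gauss's law E·4πr² = 0 ⇒ E = 0.

E = 0 (no enclosed charge)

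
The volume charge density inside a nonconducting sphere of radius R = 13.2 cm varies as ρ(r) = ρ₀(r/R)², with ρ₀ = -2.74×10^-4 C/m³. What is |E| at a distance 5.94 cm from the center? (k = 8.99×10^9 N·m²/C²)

Symmetry ⇒ E = E(r) r̂. Gaussian sphere of radius r = 5.94 cm (r < R).
Integrate the density: Q_enc = 4π ∫₀^r ρ₀(r'/R)^2 r'² dr' = 4πρ₀ r^5/(5·R²) = -2.923×10^-8 C.
Applying ∮E·dA = Q_enc/ε₀ with Φ = E(4πr²):
E = k|Q_enc|/r² = (8.99×10^9)(2.923×10^-8)/(0.0594)² = 7.45×10^4 N/C.

|E| ≈ 7.45e4 N/C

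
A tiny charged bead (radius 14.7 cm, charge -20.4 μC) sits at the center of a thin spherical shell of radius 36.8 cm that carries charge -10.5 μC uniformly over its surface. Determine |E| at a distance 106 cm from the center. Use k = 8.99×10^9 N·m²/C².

|E| = 2.47×10^5 V/m

Symmetry ⇒ E = E(r) r̂. Gaussian sphere of radius r = 106 cm (r > 36.8 cm, enclosing both).
Q_enc = (-20.4 μC) + (-10.5 μC) = -3.09×10^-5 C.
By Gauss's law, ∮E·dA = E·4πr² = Q_enc/ε₀.
E = k|Q_enc|/r² = (8.99×10^9)(3.09e-5)/(1.06)² = 2.47e5 N/C.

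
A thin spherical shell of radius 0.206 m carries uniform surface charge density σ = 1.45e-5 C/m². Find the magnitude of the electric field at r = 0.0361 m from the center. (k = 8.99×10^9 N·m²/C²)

Symmetry ⇒ E = E(r) r̂. Gaussian sphere of radius r = 0.0361 m (inside the shell, r < 0.206 m).
All the charge is outside the Gaussian surface: Q_enc = 0, hence E = 0 everywhere inside the shell.

|E| = 0 N/C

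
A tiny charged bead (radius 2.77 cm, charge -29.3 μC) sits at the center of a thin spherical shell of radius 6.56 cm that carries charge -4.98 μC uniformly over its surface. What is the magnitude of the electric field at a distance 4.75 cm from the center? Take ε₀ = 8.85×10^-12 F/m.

By spherical symmetry E is radial; choose a Gaussian sphere of radius r = 4.75 cm (between the bodies, 2.77 cm < r < 6.56 cm).
The shell at 6.56 cm lies outside the Gaussian surface, so Q_enc = -29.3 μC = -2.93×10^-5 C.
Since E is radial and uniform over the Gaussian sphere, Φ = E·4πr² = Q_enc/ε₀.
E = |Q_enc|/(4πε₀r²) = (2.93×10^-5)/(4π·8.85×10^-12·(0.0475)²) = 1.17×10^8 N/C.

1.17×10^8 N/C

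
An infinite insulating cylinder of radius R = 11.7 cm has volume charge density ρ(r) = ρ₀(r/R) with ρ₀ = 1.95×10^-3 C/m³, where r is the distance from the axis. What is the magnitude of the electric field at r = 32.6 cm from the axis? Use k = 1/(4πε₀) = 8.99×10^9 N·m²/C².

Coaxial Gaussian cylinder, radius r = 32.6 cm, length L (r > R, full charge per length enclosed).
λ_enc = 2π ∫₀^R ρ₀(r'/R)^1 r' dr' = 2πρ₀R²/3 = 5.591e-5 C/m.
Applying ∮E·dA = Q_enc/ε₀ with the end caps contributing no flux:
E = 2k|λ_enc|/r = 2(8.99×10^9)(5.591×10^-5)/(0.326) = 3.08e6 N/C.

E ≈ 3.08×10^6 N/C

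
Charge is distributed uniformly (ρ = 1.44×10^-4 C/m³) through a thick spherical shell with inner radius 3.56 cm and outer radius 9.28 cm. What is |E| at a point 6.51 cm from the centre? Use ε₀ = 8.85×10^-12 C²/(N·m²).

2.95×10^5 N/C

By spherical symmetry E is radial; choose a Gaussian sphere of radius r = 6.51 cm (within the shell material, 3.56 cm < r < 9.28 cm).
Only the shell between 3.56 cm and r is enclosed: Q_enc = ρ·(4π/3)(r³ − a³) = (1.44×10^-4)·(4π/3)·((0.0651)³ − (0.0356)³) = 1.392×10^-7 C.
Gauss's law: E·4πr² = Q_enc/ε₀.
E = |Q_enc|/(4πε₀r²) = (1.392×10^-7)/(4π·8.85×10^-12·(0.0651)²) = 2.95×10^5 N/C.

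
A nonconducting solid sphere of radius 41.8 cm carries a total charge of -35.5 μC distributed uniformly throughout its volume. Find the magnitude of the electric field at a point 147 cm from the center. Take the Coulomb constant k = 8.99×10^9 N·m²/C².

Symmetry ⇒ E = E(r) r̂. Gaussian sphere of radius r = 147 cm (r > R, so the entire charge is enclosed).
Q_enc = -35.5 μC = -3.55×10^-5 C.
Since E is radial and uniform over the Gaussian sphere, Φ = E·4πr² = Q_enc/ε₀.
E = k|Q_enc|/r² = (8.99×10^9)(3.55×10^-5)/(1.47)² = 1.48×10^5 N/C.

|E| = 1.48×10^5 N/C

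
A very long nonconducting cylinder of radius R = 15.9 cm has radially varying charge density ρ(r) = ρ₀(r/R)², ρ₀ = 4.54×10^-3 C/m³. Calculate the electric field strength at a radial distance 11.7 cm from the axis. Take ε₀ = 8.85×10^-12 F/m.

By cylindrical symmetry E is radial; use a coaxial Gaussian cylinder of radius 11.7 cm and length L (r < R).
Integrating ρ over the cross-section to radius r: λ_enc = (2πρ₀/R²) ∫₀^r r'^3 dr' = 2πρ₀ r^4/(4·R²) = 5.286×10^-5 C/m.
Gauss's law: E·2πrL = λ_enc L/ε₀.
E = |λ_enc|/(2πε₀r) = (5.286e-5)/(2π·8.85×10^-12·0.117) = 8.12×10^6 N/C.

8.12×10^6 N/C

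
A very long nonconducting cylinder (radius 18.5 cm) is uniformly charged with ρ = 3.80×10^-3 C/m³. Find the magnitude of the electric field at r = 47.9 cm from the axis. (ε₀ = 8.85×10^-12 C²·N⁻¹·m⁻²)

|E| ≈ 1.53×10^7 N/C

By cylindrical symmetry E is radial; use a coaxial Gaussian cylinder of radius 47.9 cm and length L (r > 18.5 cm, full cross-section enclosed).
λ_enc = ρ·πR² = (3.80e-3)π(0.185)² = 4.086×10^-4 C/m.
Gauss's law: E·2πrL = λ_enc L/ε₀.
E = |λ_enc|/(2πε₀r) = (4.086×10^-4)/(2π·8.85×10^-12·0.479) = 1.53e7 N/C.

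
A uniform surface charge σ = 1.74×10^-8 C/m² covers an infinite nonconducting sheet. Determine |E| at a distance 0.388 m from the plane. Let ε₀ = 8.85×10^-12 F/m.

983 N/C

Choose a cylindrical pillbox piercing the sheet, end faces (area A) parallel to it.
Flux Φ = 2EA and Q_enc = σA, so 2EA = σA/ε₀ ⇒ E = |σ|/(2ε₀), independent of distance.
E = |σ|/(2ε₀) = (1.74e-8)/(2·8.85×10^-12) = 983 N/C.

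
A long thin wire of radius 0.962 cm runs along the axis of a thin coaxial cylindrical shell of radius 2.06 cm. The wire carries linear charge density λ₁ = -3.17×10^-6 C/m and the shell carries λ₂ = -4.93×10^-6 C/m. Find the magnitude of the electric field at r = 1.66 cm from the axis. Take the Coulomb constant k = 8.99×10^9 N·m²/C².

3.43×10^6 N/C

By cylindrical symmetry E is radial; use a coaxial Gaussian cylinder of radius 1.66 cm and length L (between the conductors, 0.962 cm < r < 2.06 cm).
Only the inner wire is enclosed; the outer shell contributes nothing inside itself. λ_enc = λ₁ = -3.17×10^-6 C/m.
By Gauss's law (flux through the curved wall only), E·2πrL = λ_enc L/ε₀.
E = 2k|λ_enc|/r = 2(8.99×10^9)(3.17×10^-6)/(0.0166) = 3.43×10^6 N/C.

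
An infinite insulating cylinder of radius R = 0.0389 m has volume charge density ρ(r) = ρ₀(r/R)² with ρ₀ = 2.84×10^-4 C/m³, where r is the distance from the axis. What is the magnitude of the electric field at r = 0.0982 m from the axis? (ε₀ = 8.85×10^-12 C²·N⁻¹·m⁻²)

Take a coaxial cylindrical Gaussian surface of radius r = 0.0982 m and length L (r > R, full charge per length enclosed).
λ_enc = 2π ∫₀^R ρ₀(r'/R)^2 r' dr' = 2πρ₀R²/4 = 6.751e-7 C/m.
Gauss's law: E·2πrL = λ_enc L/ε₀.
E = |λ_enc|/(2πε₀r) = (6.751e-7)/(2π·8.85×10^-12·0.0982) = 1.24e5 N/C.

|E| ≈ 1.24e5 V/m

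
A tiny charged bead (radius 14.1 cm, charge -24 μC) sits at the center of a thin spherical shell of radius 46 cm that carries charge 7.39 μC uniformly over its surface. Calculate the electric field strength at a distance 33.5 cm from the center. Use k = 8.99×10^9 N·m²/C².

|E| = 1.92×10^6 N/C

Symmetry ⇒ E = E(r) r̂. Gaussian sphere of radius r = 33.5 cm (between the bodies, 14.1 cm < r < 46 cm).
Only the inner charge is enclosed; the outer shell contributes nothing inside itself. Q_enc = -24 μC = -2.40e-5 C.
Since E is radial and uniform over the Gaussian sphere, Φ = E·4πr² = Q_enc/ε₀.
E = k|Q_enc|/r² = (8.99×10^9)(2.40×10^-5)/(0.335)² = 1.92×10^6 N/C.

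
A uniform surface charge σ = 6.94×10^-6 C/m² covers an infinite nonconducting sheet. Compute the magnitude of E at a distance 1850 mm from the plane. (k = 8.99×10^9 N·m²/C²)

E ≈ 3.92e5 V/m

By planar symmetry E is perpendicular to the sheet and uniform; use a Gaussian pillbox with flat faces of area A on each side of the sheet.
Only the two end caps contribute flux: Φ = 2EA. With Q_enc = σA, Gauss's law gives E = |σ|/(2ε₀).
E = 2πk|σ| = 2π(8.99×10^9)(6.94e-6) = 3.92×10^5 N/C.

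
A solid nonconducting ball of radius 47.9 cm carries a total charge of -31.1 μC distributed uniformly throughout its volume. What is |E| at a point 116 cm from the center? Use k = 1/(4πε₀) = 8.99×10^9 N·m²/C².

|E| = 2.08×10^5 V/m

By spherical symmetry E is radial; choose a Gaussian sphere of radius r = 116 cm (r > R, so the entire charge is enclosed).
Q_enc = -31.1 μC = -3.11×10^-5 C.
Gauss's law: E·4πr² = Q_enc/ε₀.
E = k|Q_enc|/r² = (8.99×10^9)(3.11×10^-5)/(1.16)² = 2.08×10^5 N/C.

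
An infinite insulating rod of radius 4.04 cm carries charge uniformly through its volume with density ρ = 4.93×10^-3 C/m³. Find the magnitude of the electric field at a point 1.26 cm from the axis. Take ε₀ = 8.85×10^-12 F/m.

Choose a coaxial cylinder of radius r = 1.26 cm (arbitrary length L) as the Gaussian surface (r < R).
Charge inside radius r per length L is ρ·πr²·L, so λ_enc = ρπr² = 2.459e-6 C/m.
By Gauss's law (flux through the curved wall only), E·2πrL = λ_enc L/ε₀.
E = |λ_enc|/(2πε₀r) = (2.459×10^-6)/(2π·8.85×10^-12·0.0126) = 3.51e6 N/C.

|E| ≈ 3.51×10^6 N/C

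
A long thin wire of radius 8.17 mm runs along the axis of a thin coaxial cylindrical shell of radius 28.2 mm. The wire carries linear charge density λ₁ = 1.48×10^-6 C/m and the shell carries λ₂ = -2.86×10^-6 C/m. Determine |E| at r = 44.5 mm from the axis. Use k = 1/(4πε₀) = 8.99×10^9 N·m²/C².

|E| ≈ 5.58e5 N/C

Take a coaxial cylindrical Gaussian surface of radius r = 44.5 mm and length L (r > 28.2 mm, enclosing both).
λ_enc = λ₁ + λ₂ = (1.48e-6) + (-2.86×10^-6) = -1.38e-6 C/m.
Since E is radial and uniform over the curved surface, Φ = E·2πrL = Q_enc/ε₀ = λ_enc L/ε₀.
E = 2k|λ_enc|/r = 2(8.99×10^9)(1.38×10^-6)/(0.0445) = 5.58×10^5 N/C.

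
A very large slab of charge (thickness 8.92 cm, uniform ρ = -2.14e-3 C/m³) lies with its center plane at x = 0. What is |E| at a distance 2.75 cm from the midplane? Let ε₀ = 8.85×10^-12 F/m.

By symmetry E is perpendicular to the slab. A Gaussian pillbox from −2.75 cm to +2.75 cm (face area A) lies entirely within the slab.
Q_enc = ρ·(2x)·A and flux = 2EA, so 2EA = 2ρxA/ε₀ ⇒ E = |ρ|x/ε₀.
E = (2.14×10^-3)(0.0275)/(8.85×10^-12) = 6.65×10^6 N/C.

6.65×10^6 V/m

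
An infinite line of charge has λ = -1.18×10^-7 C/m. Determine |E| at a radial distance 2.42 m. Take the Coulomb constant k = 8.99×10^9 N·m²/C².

|E| = 877 V/m

By cylindrical symmetry E is radial; use a coaxial Gaussian cylinder of radius 2.42 m and length L.
Q_enc = λL, so λ_enc = -1.18×10^-7 C/m.
Gauss's law: E·2πrL = λ_enc L/ε₀.
E = 2k|λ_enc|/r = 2(8.99×10^9)(1.18×10^-7)/(2.42) = 877 N/C.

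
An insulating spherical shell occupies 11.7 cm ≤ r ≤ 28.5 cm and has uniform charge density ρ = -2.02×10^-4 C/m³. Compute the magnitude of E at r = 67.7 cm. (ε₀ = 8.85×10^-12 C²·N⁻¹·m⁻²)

E = 3.58×10^5 N/C

Use a concentric Gaussian sphere at r = 67.7 cm (r > 28.5 cm, enclosing the whole shell).
Q_enc = ρ·(4π/3)(b³ − a³) = (-2.02×10^-4)·(4π/3)·((0.285)³ − (0.117)³) = -1.823×10^-5 C.
Since E is radial and uniform over the Gaussian sphere, Φ = E·4πr² = Q_enc/ε₀.
E = |Q_enc|/(4πε₀r²) = (1.823×10^-5)/(4π·8.85×10^-12·(0.677)²) = 3.58e5 N/C.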